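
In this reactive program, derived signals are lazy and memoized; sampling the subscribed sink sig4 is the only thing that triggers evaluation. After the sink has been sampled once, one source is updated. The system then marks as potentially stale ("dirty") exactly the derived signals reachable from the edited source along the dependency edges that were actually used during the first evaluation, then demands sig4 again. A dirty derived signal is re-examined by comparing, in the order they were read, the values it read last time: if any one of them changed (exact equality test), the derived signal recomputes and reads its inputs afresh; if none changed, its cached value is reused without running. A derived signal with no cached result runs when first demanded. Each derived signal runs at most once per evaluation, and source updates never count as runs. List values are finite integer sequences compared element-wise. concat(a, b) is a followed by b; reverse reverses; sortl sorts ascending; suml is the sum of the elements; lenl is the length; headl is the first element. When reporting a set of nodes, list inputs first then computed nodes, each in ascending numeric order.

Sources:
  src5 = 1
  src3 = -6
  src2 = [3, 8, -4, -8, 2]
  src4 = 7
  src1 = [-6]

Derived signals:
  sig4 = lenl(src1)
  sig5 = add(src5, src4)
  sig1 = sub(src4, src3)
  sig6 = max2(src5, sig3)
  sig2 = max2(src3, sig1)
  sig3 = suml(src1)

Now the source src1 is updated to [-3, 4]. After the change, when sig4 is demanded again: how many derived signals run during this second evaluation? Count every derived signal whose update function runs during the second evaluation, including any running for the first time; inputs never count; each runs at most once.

1 derived signals run: sig4.

First demand of the output computes:
  sig4 = lenl([-6]) = 1

After the edit, cleaning proceeds:
  sig4: a read changed (src1 [-6]->[-3, 4]) — executes, giving 2.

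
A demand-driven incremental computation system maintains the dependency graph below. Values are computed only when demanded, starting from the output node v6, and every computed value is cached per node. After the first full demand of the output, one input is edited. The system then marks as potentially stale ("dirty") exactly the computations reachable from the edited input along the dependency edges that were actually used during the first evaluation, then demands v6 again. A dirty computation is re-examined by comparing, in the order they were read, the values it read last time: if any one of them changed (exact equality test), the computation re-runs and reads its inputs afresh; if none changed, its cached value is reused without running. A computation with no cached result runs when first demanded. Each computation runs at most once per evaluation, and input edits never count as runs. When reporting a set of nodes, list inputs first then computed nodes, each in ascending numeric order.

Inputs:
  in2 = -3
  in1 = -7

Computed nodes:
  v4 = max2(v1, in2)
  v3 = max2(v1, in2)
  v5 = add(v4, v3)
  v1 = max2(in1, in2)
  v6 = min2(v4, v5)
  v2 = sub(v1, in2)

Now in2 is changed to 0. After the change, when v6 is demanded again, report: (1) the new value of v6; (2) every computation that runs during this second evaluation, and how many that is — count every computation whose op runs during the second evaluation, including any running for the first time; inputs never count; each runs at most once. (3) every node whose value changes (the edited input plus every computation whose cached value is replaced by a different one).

First evaluation (everything demanded from the output):
  v1 = max2(-7, -3) = -3
  v3 = max2(-3, -3) = -3
  v4 = max2(-3, -3) = -3
  v5 = add(-3, -3) = -6
  v6 = min2(-3, -6) = -6

Propagation after the edit:
  v1: runs — in2 -3->0; result 0.
  v3: runs — v1 -3->0; in2 -3->0; result 0.
  v4: runs — v1 -3->0; in2 -3->0; result 0.
  v5: runs — v4 -3->0; v3 -3->0; result 0.
  v6: runs — v4 -3->0; v5 -6->0; result 0.

New value of v6: 0.
Computations that run: v1, v3, v4, v5, v6 — 5 in total.
Values that change: in2, v1, v3, v4, v5, v6.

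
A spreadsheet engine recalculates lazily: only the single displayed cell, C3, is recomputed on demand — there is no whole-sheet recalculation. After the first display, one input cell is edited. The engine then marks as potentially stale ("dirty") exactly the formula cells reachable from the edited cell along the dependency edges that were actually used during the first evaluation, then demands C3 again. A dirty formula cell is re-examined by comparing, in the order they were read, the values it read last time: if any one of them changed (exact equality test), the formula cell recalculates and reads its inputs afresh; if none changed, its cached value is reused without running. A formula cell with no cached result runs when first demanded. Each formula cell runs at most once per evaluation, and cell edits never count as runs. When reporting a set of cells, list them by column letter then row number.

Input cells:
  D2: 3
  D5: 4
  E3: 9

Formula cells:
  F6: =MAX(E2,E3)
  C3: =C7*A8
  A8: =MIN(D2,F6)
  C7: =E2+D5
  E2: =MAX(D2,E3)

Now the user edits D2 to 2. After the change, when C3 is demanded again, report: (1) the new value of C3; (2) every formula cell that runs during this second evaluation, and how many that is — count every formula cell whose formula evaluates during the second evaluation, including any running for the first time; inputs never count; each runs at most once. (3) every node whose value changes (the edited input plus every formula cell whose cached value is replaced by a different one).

First evaluation (everything demanded from the output):
  E2 = MAX(3, 9) = 9
  C7 = 9 + 4 = 13
  F6 = MAX(9, 9) = 9
  A8 = MIN(3, 9) = 3
  C3 = 13 * 3 = 39

Propagation after the edit:
  E2: runs — D2 3->2; result 9 (same value as before).
  C7: checked — values it read are unchanged (E2 unchanged, D5 unchanged); reused cached 13 without running.
  F6: checked — values it read are unchanged (E2 unchanged, E3 unchanged); reused cached 9 without running.
  A8: runs — D2 3->2; result 2.
  C3: runs — A8 3->2; result 26.

Key observation: the cutoff stops propagation at F6 — its inputs' values are unchanged, so it reuses its cache.

New value of C3: 26.
Formula cells that run: A8, C3, E2 — 3 in total.
Values that change: A8, C3, D2.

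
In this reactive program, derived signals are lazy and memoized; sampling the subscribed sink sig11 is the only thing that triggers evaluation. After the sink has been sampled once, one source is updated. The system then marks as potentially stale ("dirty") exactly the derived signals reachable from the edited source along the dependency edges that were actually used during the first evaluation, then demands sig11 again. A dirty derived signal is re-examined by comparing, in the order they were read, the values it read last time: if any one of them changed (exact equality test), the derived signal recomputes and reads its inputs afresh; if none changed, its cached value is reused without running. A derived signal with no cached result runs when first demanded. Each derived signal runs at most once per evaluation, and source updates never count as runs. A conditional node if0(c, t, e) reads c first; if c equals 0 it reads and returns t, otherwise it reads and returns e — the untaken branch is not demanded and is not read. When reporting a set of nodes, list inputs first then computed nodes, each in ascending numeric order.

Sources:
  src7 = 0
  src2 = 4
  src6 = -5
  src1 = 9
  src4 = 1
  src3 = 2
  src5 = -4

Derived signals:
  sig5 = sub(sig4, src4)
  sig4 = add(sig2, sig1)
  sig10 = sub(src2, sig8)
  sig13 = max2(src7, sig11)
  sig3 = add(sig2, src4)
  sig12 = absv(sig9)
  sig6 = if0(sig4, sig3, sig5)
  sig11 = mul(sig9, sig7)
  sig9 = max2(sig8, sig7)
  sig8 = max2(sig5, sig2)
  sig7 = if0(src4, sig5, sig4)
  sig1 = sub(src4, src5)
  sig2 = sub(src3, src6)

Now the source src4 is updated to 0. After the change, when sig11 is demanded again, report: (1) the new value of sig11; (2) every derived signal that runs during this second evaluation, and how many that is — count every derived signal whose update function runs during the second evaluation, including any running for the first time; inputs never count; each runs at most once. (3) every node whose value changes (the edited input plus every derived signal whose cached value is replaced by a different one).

First demand of the output computes:
  sig1 = sub(1, -4) = 5
  sig2 = sub(2, -5) = 7
  sig4 = add(7, 5) = 12
  sig5 = sub(12, 1) = 11
  sig7 = if0(src4=1 -> else branch sig4) = 12
  sig8 = max2(11, 7) = 11
  sig9 = max2(11, 12) = 12
  sig11 = mul(12, 12) = 144

After the edit, cleaning proceeds:
  sig1: a read changed (src4 1->0) — executes, giving 4.
  sig4: a read changed (sig1 5->4) — executes, giving 11.
  sig5: a read changed (sig4 12->11; src4 1->0) — executes, giving 11 — identical to its old value.
  sig7: a read changed (src4 1->0; sig4 12->11) — executes, giving 11.
  sig8: dirty, but its reads are unchanged (sig5 unchanged, sig2 unchanged); cached 11 stands.
  sig9: a read changed (sig7 12->11) — executes, giving 11.
  sig11: a read changed (sig9 12->11; sig7 12->11) — executes, giving 121.

Note where the cutoff bites: sig8 is checked, finds nothing changed, and keeps its cache.

Demanding sig11 again yields 121.
6 derived signals run: sig1, sig4, sig5, sig7, sig9, sig11.
The nodes whose values change: src4, sig1, sig4, sig7, sig9, sig11.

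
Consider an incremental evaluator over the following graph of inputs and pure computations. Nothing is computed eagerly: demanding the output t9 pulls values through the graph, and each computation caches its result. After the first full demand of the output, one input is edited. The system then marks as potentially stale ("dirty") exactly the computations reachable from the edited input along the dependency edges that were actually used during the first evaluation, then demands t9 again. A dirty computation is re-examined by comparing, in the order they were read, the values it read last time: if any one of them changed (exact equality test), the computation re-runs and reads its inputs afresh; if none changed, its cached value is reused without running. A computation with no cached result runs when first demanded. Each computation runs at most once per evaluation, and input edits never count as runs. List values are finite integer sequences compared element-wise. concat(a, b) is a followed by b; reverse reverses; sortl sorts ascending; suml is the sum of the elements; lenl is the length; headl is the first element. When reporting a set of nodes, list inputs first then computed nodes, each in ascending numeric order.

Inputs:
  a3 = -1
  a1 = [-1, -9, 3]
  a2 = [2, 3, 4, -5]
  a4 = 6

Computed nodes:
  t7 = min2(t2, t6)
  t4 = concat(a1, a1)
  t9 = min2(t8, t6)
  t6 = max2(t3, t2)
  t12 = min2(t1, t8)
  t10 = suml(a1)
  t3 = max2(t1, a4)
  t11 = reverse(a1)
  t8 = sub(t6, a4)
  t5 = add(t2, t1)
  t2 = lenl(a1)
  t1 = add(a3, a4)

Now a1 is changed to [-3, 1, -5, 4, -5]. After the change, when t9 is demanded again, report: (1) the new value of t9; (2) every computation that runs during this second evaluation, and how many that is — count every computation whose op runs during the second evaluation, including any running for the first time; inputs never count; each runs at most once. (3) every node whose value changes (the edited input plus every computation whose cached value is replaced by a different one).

t9 now evaluates to 0.
Run set: t2, t6 (2 run).
Changed values: a1, t2.
The important point: t6 recomputes to an identical value, and the output ends up unchanged.

Initial pass — values computed on the first demand:
  t1 = add(-1, 6) = 5
  t2 = lenl([-1, -9, 3]) = 3
  t3 = max2(5, 6) = 6
  t6 = max2(6, 3) = 6
  t8 = sub(6, 6) = 0
  t9 = min2(0, 6) = 0

Second demand — change propagation:
  t2: re-runs because a1 [-1, -9, 3]->[-3, 1, -5, 4, -5]; new result 5.
  t6: re-runs because t2 3->5; new result 6 (unchanged).
  t8: re-examined; everything it read last time is the same (t6 unchanged, a4 unchanged) — cache 0 kept, no run.
  t9: re-examined; everything it read last time is the same (t8 unchanged, t6 unchanged) — cache 0 kept, no run.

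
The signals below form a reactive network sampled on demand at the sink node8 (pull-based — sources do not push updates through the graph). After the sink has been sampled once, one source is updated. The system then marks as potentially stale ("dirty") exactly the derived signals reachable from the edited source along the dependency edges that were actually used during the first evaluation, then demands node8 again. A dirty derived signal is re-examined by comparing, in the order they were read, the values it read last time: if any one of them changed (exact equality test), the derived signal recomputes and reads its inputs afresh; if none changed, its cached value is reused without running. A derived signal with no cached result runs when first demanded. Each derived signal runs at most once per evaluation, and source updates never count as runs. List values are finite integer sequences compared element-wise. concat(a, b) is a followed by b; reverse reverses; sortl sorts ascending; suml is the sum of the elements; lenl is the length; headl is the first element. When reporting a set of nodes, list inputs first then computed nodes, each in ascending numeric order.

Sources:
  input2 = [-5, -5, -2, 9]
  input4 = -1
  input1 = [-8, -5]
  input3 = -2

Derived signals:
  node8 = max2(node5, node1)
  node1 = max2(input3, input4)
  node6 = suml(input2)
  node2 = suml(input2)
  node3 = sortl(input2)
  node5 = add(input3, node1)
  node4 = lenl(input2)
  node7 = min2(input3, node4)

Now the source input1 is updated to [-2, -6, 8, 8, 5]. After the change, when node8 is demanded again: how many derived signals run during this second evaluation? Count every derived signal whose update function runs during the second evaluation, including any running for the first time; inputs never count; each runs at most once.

Run set: none (0 run).
The important point: nothing the output needs ever reads input1, so the edit is invisible to it.

Initial pass — values computed on the first demand:
  node1 = max2(-2, -1) = -1
  node5 = add(-2, -1) = -3
  node8 = max2(-3, -1) = -1

Second demand — change propagation:
  no demanded computation ever read input1, so the edit dirties nothing and nothing runs.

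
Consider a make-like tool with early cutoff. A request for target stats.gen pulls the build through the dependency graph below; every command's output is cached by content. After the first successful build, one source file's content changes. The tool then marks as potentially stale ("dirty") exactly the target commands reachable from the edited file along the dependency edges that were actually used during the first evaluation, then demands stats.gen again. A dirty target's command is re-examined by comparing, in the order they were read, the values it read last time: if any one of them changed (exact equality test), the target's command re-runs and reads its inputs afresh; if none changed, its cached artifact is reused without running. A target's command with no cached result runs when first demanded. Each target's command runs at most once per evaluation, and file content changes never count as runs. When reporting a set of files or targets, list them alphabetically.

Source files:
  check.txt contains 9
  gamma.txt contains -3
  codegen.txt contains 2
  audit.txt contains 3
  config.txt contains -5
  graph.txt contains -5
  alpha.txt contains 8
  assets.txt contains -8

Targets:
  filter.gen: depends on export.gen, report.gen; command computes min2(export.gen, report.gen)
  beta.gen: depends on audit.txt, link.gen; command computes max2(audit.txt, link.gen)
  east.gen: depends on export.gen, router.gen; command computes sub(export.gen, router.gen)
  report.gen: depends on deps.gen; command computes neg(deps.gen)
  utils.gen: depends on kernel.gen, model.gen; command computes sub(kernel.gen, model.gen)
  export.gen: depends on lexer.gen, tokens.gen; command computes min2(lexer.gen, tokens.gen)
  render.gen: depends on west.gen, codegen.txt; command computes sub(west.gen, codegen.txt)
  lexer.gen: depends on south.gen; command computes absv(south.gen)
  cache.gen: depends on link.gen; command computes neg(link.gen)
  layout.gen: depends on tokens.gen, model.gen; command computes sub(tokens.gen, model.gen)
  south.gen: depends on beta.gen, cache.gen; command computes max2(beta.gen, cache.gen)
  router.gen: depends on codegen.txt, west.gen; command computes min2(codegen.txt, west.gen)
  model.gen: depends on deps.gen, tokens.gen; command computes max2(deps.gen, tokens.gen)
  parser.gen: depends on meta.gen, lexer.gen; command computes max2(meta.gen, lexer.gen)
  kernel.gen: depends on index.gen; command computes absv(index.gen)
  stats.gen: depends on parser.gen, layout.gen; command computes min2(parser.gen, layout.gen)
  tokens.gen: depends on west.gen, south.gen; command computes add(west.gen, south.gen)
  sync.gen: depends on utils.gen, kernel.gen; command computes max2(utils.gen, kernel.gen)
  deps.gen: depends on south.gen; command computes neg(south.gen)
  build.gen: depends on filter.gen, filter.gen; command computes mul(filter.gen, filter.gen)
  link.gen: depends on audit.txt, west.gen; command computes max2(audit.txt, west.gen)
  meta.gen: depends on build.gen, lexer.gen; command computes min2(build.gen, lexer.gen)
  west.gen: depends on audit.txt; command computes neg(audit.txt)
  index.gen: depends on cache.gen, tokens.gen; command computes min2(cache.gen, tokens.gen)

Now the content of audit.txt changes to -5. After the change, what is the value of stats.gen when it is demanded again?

First demand of the output computes:
  west.gen = neg(3) = -3
  link.gen = max2(3, -3) = 3
  beta.gen = max2(3, 3) = 3
  cache.gen = neg(3) = -3
  south.gen = max2(3, -3) = 3
  deps.gen = neg(3) = -3
  lexer.gen = absv(3) = 3
  report.gen = neg(-3) = 3
  tokens.gen = add(-3, 3) = 0
  export.gen = min2(3, 0) = 0
  filter.gen = min2(0, 3) = 0
  build.gen = mul(0, 0) = 0
  meta.gen = min2(0, 3) = 0
  model.gen = max2(-3, 0) = 0
  layout.gen = sub(0, 0) = 0
  parser.gen = max2(0, 3) = 3
  stats.gen = min2(3, 0) = 0

After the edit, cleaning proceeds:
  west.gen: a read changed (audit.txt 3->-5) — executes, giving 5.
  link.gen: a read changed (audit.txt 3->-5; west.gen -3->5) — executes, giving 5.
  beta.gen: a read changed (audit.txt 3->-5; link.gen 3->5) — executes, giving 5.
  cache.gen: a read changed (link.gen 3->5) — executes, giving -5.
  south.gen: a read changed (beta.gen 3->5; cache.gen -3->-5) — executes, giving 5.
  deps.gen: a read changed (south.gen 3->5) — executes, giving -5.
  lexer.gen: a read changed (south.gen 3->5) — executes, giving 5.
  report.gen: a read changed (deps.gen -3->-5) — executes, giving 5.
  tokens.gen: a read changed (west.gen -3->5; south.gen 3->5) — executes, giving 10.
  export.gen: a read changed (lexer.gen 3->5; tokens.gen 0->10) — executes, giving 5.
  filter.gen: a read changed (export.gen 0->5; report.gen 3->5) — executes, giving 5.
  build.gen: a read changed (filter.gen 0->5; filter.gen 0->5) — executes, giving 25.
  meta.gen: a read changed (build.gen 0->25; lexer.gen 3->5) — executes, giving 5.
  model.gen: a read changed (deps.gen -3->-5; tokens.gen 0->10) — executes, giving 10.
  layout.gen: a read changed (tokens.gen 0->10; model.gen 0->10) — executes, giving 0 — identical to its old value.
  parser.gen: a read changed (meta.gen 0->5; lexer.gen 3->5) — executes, giving 5.
  stats.gen: a read changed (parser.gen 3->5) — executes, giving 0 — identical to its old value.

Demanding stats.gen again yields 0.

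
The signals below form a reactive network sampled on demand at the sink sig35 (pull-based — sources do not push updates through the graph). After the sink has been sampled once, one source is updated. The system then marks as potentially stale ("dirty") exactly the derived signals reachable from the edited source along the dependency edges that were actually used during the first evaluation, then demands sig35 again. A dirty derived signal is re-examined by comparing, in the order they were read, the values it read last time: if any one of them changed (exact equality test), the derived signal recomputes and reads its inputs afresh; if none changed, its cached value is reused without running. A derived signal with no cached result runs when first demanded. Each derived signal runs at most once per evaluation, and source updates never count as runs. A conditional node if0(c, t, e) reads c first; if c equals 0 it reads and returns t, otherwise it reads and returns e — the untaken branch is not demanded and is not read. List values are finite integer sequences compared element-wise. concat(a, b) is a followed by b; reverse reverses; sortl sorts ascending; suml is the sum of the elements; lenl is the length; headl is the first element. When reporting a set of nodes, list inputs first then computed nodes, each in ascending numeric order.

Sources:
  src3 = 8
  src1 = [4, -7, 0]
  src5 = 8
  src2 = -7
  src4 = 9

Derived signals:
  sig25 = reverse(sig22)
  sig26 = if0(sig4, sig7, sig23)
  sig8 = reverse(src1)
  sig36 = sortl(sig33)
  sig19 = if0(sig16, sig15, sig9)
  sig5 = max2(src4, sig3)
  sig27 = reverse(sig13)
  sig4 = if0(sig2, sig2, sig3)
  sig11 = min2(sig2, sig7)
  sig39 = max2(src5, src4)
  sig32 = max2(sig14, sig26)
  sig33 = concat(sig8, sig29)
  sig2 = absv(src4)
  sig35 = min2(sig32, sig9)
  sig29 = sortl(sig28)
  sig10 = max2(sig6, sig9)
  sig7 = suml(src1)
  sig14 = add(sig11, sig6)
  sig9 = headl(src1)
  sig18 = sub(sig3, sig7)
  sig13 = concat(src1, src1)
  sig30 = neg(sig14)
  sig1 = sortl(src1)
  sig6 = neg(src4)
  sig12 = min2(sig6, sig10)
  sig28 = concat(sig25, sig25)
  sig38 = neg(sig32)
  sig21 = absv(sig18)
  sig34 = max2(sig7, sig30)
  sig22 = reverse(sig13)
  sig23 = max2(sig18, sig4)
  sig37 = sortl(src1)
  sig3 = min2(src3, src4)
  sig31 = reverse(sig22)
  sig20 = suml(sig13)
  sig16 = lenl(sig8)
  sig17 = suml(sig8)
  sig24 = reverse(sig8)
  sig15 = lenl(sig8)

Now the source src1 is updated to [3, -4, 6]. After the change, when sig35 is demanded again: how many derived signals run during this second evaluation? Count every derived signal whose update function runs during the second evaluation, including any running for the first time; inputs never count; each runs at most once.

Run set: sig7, sig9, sig11, sig14, sig18, sig23, sig26, sig32, sig35 (9 run).

Initial pass — values computed on the first demand:
  sig2 = absv(9) = 9
  sig3 = min2(8, 9) = 8
  sig4 = if0(sig2=9 -> else branch sig3) = 8
  sig6 = neg(9) = -9
  sig7 = suml([4, -7, 0]) = -3
  sig9 = headl([4, -7, 0]) = 4
  sig11 = min2(9, -3) = -3
  sig14 = add(-3, -9) = -12
  sig18 = sub(8, -3) = 11
  sig23 = max2(11, 8) = 11
  sig26 = if0(sig4=8 -> else branch sig23) = 11
  sig32 = max2(-12, 11) = 11
  sig35 = min2(11, 4) = 4

Second demand — change propagation:
  sig7: re-runs because src1 [4, -7, 0]->[3, -4, 6]; new result 5.
  sig9: re-runs because src1 [4, -7, 0]->[3, -4, 6]; new result 3.
  sig11: re-runs because sig7 -3->5; new result 5.
  sig14: re-runs because sig11 -3->5; new result -4.
  sig18: re-runs because sig7 -3->5; new result 3.
  sig23: re-runs because sig18 11->3; new result 8.
  sig26: re-runs because sig23 11->8; new result 8.
  sig32: re-runs because sig14 -12->-4; sig26 11->8; new result 8.
  sig35: re-runs because sig32 11->8; sig9 4->3; new result 3.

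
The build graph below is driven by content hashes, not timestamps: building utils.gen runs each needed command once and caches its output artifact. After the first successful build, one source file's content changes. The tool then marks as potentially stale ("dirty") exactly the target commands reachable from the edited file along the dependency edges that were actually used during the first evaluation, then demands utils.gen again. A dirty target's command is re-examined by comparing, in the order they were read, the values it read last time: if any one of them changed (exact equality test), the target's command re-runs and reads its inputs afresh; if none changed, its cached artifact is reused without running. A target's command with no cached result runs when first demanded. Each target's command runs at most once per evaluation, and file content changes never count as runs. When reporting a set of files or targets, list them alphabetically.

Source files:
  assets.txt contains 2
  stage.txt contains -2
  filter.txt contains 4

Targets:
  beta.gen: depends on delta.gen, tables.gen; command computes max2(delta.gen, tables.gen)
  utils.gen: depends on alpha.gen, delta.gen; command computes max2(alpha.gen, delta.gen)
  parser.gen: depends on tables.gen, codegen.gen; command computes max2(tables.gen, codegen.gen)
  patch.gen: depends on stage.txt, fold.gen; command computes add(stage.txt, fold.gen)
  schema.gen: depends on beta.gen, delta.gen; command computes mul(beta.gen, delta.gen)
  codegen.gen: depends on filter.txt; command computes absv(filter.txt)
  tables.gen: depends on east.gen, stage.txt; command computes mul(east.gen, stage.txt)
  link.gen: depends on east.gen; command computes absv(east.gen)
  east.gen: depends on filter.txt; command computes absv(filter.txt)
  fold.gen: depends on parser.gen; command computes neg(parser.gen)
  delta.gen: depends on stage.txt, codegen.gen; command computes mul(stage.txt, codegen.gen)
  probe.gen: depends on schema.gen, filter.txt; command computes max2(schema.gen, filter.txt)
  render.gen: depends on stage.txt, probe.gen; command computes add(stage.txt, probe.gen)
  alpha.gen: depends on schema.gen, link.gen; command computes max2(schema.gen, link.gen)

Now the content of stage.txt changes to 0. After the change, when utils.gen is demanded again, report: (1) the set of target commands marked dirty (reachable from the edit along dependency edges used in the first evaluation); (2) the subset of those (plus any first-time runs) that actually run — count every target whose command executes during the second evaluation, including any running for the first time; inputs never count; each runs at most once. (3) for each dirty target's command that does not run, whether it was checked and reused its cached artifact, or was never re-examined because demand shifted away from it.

Initial pass — values computed on the first demand:
  codegen.gen = absv(4) = 4
  delta.gen = mul(-2, 4) = -8
  east.gen = absv(4) = 4
  link.gen = absv(4) = 4
  tables.gen = mul(4, -2) = -8
  beta.gen = max2(-8, -8) = -8
  schema.gen = mul(-8, -8) = 64
  alpha.gen = max2(64, 4) = 64
  utils.gen = max2(64, -8) = 64

Second demand — change propagation:
  delta.gen: re-runs because stage.txt -2->0; new result 0.
  tables.gen: re-runs because stage.txt -2->0; new result 0.
  beta.gen: re-runs because delta.gen -8->0; tables.gen -8->0; new result 0.
  schema.gen: re-runs because beta.gen -8->0; delta.gen -8->0; new result 0.
  alpha.gen: re-runs because schema.gen 64->0; new result 4.
  utils.gen: re-runs because alpha.gen 64->4; delta.gen -8->0; new result 4.

Dirty set: alpha.gen, beta.gen, delta.gen, schema.gen, tables.gen, utils.gen.
Run set: alpha.gen, beta.gen, delta.gen, schema.gen, tables.gen, utils.gen (6 run).
All dirty target commands ended up running.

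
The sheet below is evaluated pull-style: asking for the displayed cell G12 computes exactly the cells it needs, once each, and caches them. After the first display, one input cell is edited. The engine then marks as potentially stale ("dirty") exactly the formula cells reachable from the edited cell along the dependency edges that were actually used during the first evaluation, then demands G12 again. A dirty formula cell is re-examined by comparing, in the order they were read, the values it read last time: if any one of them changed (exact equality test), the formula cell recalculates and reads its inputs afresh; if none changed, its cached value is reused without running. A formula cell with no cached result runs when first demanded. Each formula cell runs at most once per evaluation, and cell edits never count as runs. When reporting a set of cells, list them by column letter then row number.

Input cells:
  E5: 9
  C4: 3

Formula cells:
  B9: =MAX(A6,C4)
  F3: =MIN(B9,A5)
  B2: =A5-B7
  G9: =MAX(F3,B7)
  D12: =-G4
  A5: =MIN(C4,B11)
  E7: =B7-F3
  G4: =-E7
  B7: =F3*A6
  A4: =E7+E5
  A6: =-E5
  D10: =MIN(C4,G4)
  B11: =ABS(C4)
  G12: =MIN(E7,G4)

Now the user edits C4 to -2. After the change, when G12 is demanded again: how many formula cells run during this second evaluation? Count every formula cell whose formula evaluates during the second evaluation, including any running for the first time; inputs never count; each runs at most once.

8 formula cells run: A5, B7, B9, B11, E7, F3, G4, G12.

First demand of the output computes:
  A6 = -(9) = -9
  B9 = MAX(-9, 3) = 3
  B11 = ABS(3) = 3
  A5 = MIN(3, 3) = 3
  F3 = MIN(3, 3) = 3
  B7 = 3 * -9 = -27
  E7 = -27 - 3 = -30
  G4 = -(-30) = 30
  G12 = MIN(-30, 30) = -30

After the edit, cleaning proceeds:
  B9: a read changed (C4 3->-2) — executes, giving -2.
  B11: a read changed (C4 3->-2) — executes, giving 2.
  A5: a read changed (C4 3->-2; B11 3->2) — executes, giving -2.
  F3: a read changed (B9 3->-2; A5 3->-2) — executes, giving -2.
  B7: a read changed (F3 3->-2) — executes, giving 18.
  E7: a read changed (B7 -27->18; F3 3->-2) — executes, giving 20.
  G4: a read changed (E7 -30->20) — executes, giving -20.
  G12: a read changed (E7 -30->20; G4 30->-20) — executes, giving -20.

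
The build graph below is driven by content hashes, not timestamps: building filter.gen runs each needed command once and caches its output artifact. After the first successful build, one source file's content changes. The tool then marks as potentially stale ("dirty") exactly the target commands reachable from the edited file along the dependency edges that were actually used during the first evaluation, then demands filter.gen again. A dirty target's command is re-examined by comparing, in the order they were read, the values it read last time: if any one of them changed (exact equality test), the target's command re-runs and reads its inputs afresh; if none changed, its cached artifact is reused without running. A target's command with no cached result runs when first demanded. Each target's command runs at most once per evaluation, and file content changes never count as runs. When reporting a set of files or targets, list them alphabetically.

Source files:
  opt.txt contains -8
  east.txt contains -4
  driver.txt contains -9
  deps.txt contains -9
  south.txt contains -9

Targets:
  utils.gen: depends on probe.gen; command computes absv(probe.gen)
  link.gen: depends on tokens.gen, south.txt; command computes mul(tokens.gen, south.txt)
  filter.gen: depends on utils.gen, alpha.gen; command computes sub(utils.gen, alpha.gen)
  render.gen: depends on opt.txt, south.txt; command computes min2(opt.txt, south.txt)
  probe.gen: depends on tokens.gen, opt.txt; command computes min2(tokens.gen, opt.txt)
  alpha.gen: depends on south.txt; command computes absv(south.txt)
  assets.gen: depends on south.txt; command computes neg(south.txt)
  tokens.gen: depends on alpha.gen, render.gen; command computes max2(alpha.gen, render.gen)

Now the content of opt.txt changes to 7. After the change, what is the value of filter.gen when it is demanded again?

filter.gen now evaluates to -2.
The important point: at tokens.gen every value read last time is unchanged, so the dirty flag clears without a run.

Initial pass — values computed on the first demand:
  alpha.gen = absv(-9) = 9
  render.gen = min2(-8, -9) = -9
  tokens.gen = max2(9, -9) = 9
  probe.gen = min2(9, -8) = -8
  utils.gen = absv(-8) = 8
  filter.gen = sub(8, 9) = -1

Second demand — change propagation:
  render.gen: re-runs because opt.txt -8->7; new result -9 (unchanged).
  tokens.gen: re-examined; everything it read last time is the same (alpha.gen unchanged, render.gen unchanged) — cache 9 kept, no run.
  probe.gen: re-runs because opt.txt -8->7; new result 7.
  utils.gen: re-runs because probe.gen -8->7; new result 7.
  filter.gen: re-runs because utils.gen 8->7; new result -2.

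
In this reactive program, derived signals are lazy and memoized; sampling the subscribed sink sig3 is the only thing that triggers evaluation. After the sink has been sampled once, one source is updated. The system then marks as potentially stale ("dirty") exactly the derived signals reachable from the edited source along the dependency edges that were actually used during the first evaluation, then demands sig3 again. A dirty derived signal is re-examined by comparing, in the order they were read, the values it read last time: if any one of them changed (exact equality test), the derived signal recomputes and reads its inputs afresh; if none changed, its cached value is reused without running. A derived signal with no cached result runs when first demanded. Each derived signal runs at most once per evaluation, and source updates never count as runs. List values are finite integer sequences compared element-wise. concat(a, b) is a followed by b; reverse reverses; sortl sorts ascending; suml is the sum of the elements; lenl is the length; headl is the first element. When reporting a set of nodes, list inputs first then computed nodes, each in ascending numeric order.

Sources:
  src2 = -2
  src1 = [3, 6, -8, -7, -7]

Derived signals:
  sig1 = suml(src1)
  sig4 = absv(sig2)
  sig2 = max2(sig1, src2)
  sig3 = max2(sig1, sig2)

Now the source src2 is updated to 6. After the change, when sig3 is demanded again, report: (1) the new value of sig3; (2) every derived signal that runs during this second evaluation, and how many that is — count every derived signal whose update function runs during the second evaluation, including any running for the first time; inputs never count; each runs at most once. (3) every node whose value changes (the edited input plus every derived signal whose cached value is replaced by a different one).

Demanding sig3 again yields 6.
2 derived signals run: sig2, sig3.
The nodes whose values change: src2, sig2, sig3.

First demand of the output computes:
  sig1 = suml([3, 6, -8, -7, -7]) = -13
  sig2 = max2(-13, -2) = -2
  sig3 = max2(-13, -2) = -2

After the edit, cleaning proceeds:
  sig2: a read changed (src2 -2->6) — executes, giving 6.
  sig3: a read changed (sig2 -2->6) — executes, giving 6.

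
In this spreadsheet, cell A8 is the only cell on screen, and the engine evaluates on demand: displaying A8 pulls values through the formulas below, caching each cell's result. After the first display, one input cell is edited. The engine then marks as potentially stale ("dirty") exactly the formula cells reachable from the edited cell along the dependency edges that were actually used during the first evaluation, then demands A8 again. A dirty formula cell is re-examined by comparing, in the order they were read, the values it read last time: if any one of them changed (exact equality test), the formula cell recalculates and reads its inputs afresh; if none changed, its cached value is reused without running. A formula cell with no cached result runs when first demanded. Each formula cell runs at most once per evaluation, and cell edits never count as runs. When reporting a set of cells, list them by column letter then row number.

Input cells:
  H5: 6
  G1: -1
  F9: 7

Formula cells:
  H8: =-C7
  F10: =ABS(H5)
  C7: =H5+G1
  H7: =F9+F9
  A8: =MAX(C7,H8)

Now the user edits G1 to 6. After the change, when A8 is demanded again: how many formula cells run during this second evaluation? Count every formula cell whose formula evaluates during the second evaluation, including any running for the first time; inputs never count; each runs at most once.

Initial pass — values computed on the first demand:
  C7 = 6 + -1 = 5
  H8 = -(5) = -5
  A8 = MAX(5, -5) = 5

Second demand — change propagation:
  C7: re-runs because G1 -1->6; new result 12.
  H8: re-runs because C7 5->12; new result -12.
  A8: re-runs because C7 5->12; H8 -5->-12; new result 12.

Run set: A8, C7, H8 (3 run).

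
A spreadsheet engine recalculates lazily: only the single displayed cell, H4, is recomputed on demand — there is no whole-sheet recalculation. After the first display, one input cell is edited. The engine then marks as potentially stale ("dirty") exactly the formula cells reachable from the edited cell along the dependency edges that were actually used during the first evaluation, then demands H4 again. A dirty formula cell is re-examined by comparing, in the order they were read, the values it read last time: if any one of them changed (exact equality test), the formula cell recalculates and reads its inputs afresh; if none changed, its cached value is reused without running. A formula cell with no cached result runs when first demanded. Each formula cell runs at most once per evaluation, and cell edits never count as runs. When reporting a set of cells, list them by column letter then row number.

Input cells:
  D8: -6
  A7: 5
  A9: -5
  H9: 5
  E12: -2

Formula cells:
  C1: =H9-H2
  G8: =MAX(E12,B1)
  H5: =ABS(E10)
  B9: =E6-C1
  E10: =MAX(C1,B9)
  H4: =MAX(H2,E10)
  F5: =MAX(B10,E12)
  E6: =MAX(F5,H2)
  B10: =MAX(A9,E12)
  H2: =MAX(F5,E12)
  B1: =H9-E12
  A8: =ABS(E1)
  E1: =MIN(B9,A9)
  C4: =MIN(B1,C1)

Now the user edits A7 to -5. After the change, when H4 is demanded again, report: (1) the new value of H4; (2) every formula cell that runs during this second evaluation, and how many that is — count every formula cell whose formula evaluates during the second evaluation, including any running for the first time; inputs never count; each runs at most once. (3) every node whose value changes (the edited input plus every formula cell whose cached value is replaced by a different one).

New value of H4: 7.
Formula cells that run: none — 0 in total.
Values that change: A7.
Key observation: A7 is never demanded by the output, so the edit triggers no recomputation at all.

First evaluation (everything demanded from the output):
  B10 = MAX(-5, -2) = -2
  F5 = MAX(-2, -2) = -2
  H2 = MAX(-2, -2) = -2
  C1 = 5 - -2 = 7
  E6 = MAX(-2, -2) = -2
  B9 = -2 - 7 = -9
  E10 = MAX(7, -9) = 7
  H4 = MAX(-2, 7) = 7

Propagation after the edit:
  A7 feeds no computation that the output demands — nothing is marked dirty and nothing runs.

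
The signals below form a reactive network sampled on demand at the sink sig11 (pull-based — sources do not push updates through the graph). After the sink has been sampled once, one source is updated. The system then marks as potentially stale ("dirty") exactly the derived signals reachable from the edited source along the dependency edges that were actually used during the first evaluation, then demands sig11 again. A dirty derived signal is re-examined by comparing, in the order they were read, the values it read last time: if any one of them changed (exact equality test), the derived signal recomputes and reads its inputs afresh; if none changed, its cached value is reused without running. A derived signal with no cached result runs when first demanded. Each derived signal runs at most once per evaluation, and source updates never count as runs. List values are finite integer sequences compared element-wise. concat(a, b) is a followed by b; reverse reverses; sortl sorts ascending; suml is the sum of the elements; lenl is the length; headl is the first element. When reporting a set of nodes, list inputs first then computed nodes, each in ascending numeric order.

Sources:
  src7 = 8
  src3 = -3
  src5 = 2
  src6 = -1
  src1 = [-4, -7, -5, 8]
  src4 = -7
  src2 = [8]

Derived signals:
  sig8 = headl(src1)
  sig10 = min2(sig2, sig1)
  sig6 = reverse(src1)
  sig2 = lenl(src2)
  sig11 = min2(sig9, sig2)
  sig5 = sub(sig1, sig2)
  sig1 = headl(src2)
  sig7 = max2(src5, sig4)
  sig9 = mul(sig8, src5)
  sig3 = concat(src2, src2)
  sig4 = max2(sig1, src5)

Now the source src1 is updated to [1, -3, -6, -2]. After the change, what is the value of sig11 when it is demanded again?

Initial pass — values computed on the first demand:
  sig2 = lenl([8]) = 1
  sig8 = headl([-4, -7, -5, 8]) = -4
  sig9 = mul(-4, 2) = -8
  sig11 = min2(-8, 1) = -8

Second demand — change propagation:
  sig8: re-runs because src1 [-4, -7, -5, 8]->[1, -3, -6, -2]; new result 1.
  sig9: re-runs because sig8 -4->1; new result 2.
  sig11: re-runs because sig9 -8->2; new result 1.

sig11 now evaluates to 1.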